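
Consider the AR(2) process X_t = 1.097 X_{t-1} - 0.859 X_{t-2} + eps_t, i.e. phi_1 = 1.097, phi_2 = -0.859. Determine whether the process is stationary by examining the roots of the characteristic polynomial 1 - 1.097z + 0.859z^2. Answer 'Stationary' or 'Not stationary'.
\text{Stationary}

The AR(p) characteristic polynomial is P(z) = 1 - 1.097z + 0.859z^2.
Stationarity requires all roots to lie outside the unit circle, i.e. |z| > 1 for every root.
Set 1 + (-1.097) z + (0.859) z^2 = 0, i.e. a z^2 + b z + c = 0 with a = 0.859, b = -1.097, c = 1.
Discriminant D = b^2 - 4ac = (-1.097)^2 - 4*(0.859)*1 = 1.203409 - (3.436) = -2.232591.
D < 0, so the roots are the complex-conjugate pair z = (-b +/- i sqrt(-D)) / (2a) = 0.6385 +/- 0.8697i.
For a conjugate pair |z|^2 = z * conj(z) = (product of roots) = c/a = 1/(0.859) = 1.164144, so |z| = sqrt(1.164144) = 1.079 for both roots.
Moduli of all roots: 1.0790, 1.0790.
All moduli strictly greater than 1? Yes.
Verdict: Stationary.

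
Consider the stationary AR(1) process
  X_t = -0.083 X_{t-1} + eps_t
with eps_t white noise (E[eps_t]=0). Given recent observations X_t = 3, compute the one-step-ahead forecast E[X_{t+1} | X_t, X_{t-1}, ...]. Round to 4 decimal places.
E[X_{t+1} \mid \mathcal F_t] = -0.2490

For an AR(p) model X_t = c + sum_i phi_i X_{t-i} + eps_t, the
one-step-ahead conditional mean is
  E[X_{t+1} | X_t, ...] = c + sum_i phi_i X_{t+1-i}.
Substitute known values:
  E[X_{t+1} | ...] = (-0.083) * (3)
                   = -0.2490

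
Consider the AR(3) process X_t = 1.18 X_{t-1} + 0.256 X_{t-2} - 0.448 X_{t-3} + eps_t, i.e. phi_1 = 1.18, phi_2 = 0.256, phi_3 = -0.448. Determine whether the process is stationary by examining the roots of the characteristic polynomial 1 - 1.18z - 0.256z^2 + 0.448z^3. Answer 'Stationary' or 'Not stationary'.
\text{Stationary}

The AR(p) characteristic polynomial is P(z) = 1 - 1.18z - 0.256z^2 + 0.448z^3.
Stationarity requires all roots to lie outside the unit circle, i.e. |z| > 1 for every root.
Degree 3: look for a simple real root z0 first, then factor out (1 - z/z0) and solve the remaining quadratic.
Testing z0 = 1.25: P(1.25) = 1 + (-1.18)(1.25) + (-0.256)(1.25)^2 + (0.448)(1.25)^3
  = 1 + (-1.475) + (-0.4) + (0.875) = 0.  So z_0 = 1.25 is a root, |z_0| = 1.25.
Divide out the factor (1 - 0.8 z) = (1 - z/z0) (since 1/z0 = 0.8):
  P(z) = (1 - 0.8 z)(1 + (-0.38) z + (-0.56) z^2)
  [check: z-coef -0.38 - (0.8) = -1.18; z^2-coef -0.56 - (0.8)(-0.38) = -0.256; z^3-coef -(0.8)(-0.56) = 0.448.]
Remaining roots from the quadratic factor 1 + (-0.38) z + (-0.56) z^2:
  Set 1 + (-0.38) z + (-0.56) z^2 = 0, i.e. a z^2 + b z + c = 0 with a = -0.56, b = -0.38, c = 1.
  Discriminant D = b^2 - 4ac = (-0.38)^2 - 4*(-0.56)*1 = 0.1444 - (-2.24) = 2.3844.
  D >= 0, so the roots are real: z = (-b +/- sqrt(D)) / (2a) = (0.38 +/- 1.54415) / (-1.12).
    z_1 = (0.38 + 1.54415) / (-1.12) = -1.718,   |z_1| = 1.718.
    z_2 = (0.38 - 1.54415) / (-1.12) = 1.0394,   |z_2| = 1.0394.
Moduli of all roots: 1.2500, 1.7180, 1.0394.
All moduli strictly greater than 1? Yes.
Verdict: Stationary.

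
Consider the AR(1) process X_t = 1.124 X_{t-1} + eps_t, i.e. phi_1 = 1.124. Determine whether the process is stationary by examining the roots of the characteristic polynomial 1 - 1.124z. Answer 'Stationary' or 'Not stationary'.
\text{Not stationary}

The AR(p) characteristic polynomial is P(z) = 1 - 1.124z.
Stationarity requires all roots to lie outside the unit circle, i.e. |z| > 1 for every root.
This is linear in z: 1 + (-1.124) z = 0  =>  z = -1/(-1.124) = 0.88968,  |z| = 0.88968.
Moduli of all roots: 0.8897.
All moduli strictly greater than 1? No.
Verdict: Not stationary.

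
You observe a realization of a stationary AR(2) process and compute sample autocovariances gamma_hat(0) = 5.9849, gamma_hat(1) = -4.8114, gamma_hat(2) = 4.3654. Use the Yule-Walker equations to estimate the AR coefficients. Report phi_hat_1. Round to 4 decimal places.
\hat\phi_{1} = -0.6150

The Yule-Walker equations for an AR(p) process read, in matrix form,
  Gamma_p phi = r_p,   with   (Gamma_p)_{ij} = gamma(|i - j|),
                       (r_p)_i = gamma(i),   i,j = 1..p.
Substitute the sample gammas (Toeplitz matrix and right-hand side of size 2):
  Gamma_p = [[5.9849, -4.8114], [-4.8114, 5.9849]]
  r_p     = [-4.8114, 4.3654]
Written out:
  5.9849 phi_1 - 4.8114 phi_2 = -4.8114
  -4.8114 phi_1 + 5.9849 phi_2 = 4.3654
Solve by Cramer's rule:
  det = gamma(0)^2 - gamma(1)^2 = (5.9849)^2 - (-4.8114)^2 = 35.81902801 - 23.14956996 = 12.66945805
  phi_hat_1 = [gamma(1) gamma(0) - gamma(1) gamma(2)] / det = [(-4.8114)(5.9849) - (-4.8114)(4.3654)] / 12.66945805 = -7.7920623 / 12.66945805 = -0.615
  phi_hat_2 = [gamma(0) gamma(2) - gamma(1)^2] / det = [(5.9849)(4.3654) - (-4.8114)^2] / 12.66945805 = 2.9769125 / 12.66945805 = 0.235
So phi_hat = [-0.6150, 0.2350].
Therefore phi_hat_1 = -0.6150.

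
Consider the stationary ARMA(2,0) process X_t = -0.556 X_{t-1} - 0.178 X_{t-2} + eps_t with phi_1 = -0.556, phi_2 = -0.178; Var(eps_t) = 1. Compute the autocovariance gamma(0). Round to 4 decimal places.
\gamma(0) = 1.3287

Multiply the model equation by X_{t-k} and take expectations. With theta_0 = psi_0 = 1 and psi_j the MA(infinity) weights, this gives
  gamma(k) - sum_i phi_i gamma(k-i) = c_k,
  c_k = sigma^2 * sum_{j=k..q} theta_j psi_{j-k}   (c_k = 0 for k > q),
using gamma(-m) = gamma(m).
Pure AR (q = 0): c_0 = sigma^2 = 1, c_k = 0 for k >= 1.
Equations for k = 0, 1, 2 (AR order 2, c_2 = 0):
  (E0) gamma(0) = phi_1 gamma(1) + phi_2 gamma(2) + c_0
  (E1) gamma(1) = phi_1 gamma(0) + phi_2 gamma(1) + c_1
  (E2) gamma(2) = phi_1 gamma(1) + phi_2 gamma(0)
From (E1): gamma(1) = A gamma(0) + B with
  A = phi_1 / (1 - phi_2) = -0.556 / 1.178 = -0.471986,   B = c_1 / (1 - phi_2) = 0 / 1.178 = 0.
Insert (E2) into (E0): gamma(0) (1 - phi_2^2) = phi_1 (1 + phi_2) gamma(1) + c_0.
  phi_1 (1 + phi_2) = (-0.556)(0.822) = -0.457032,   1 - phi_2^2 = 0.968316.
Replace gamma(1) by A gamma(0) + B and collect gamma(0):
  gamma(0) [0.968316 - (-0.457032)(-0.471986)] = c_0 = 1
  gamma(0) * 0.752603 = 1
  gamma(0) = 1 / 0.752603 = 1.328722.
Therefore gamma(0) = 1.3287 (to 4 decimal places).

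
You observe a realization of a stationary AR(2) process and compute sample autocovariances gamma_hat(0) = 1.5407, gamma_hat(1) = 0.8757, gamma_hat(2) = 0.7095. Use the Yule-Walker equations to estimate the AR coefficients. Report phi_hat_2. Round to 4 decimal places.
\hat\phi_{2} = 0.2030

The Yule-Walker equations for an AR(p) process read, in matrix form,
  Gamma_p phi = r_p,   with   (Gamma_p)_{ij} = gamma(|i - j|),
                       (r_p)_i = gamma(i),   i,j = 1..p.
Substitute the sample gammas (Toeplitz matrix and right-hand side of size 2):
  Gamma_p = [[1.5407, 0.8757], [0.8757, 1.5407]]
  r_p     = [0.8757, 0.7095]
Written out:
  1.5407 phi_1 + 0.8757 phi_2 = 0.8757
  0.8757 phi_1 + 1.5407 phi_2 = 0.7095
Solve by Cramer's rule:
  det = gamma(0)^2 - gamma(1)^2 = (1.5407)^2 - (0.8757)^2 = 2.37375649 - 0.76685049 = 1.606906
  phi_hat_1 = [gamma(1) gamma(0) - gamma(1) gamma(2)] / det = [(0.8757)(1.5407) - (0.8757)(0.7095)] / 1.606906 = 0.72788184 / 1.606906 = 0.453
  phi_hat_2 = [gamma(0) gamma(2) - gamma(1)^2] / det = [(1.5407)(0.7095) - (0.8757)^2] / 1.606906 = 0.32627616 / 1.606906 = 0.203
So phi_hat = [0.4530, 0.2030].
Therefore phi_hat_2 = 0.2030.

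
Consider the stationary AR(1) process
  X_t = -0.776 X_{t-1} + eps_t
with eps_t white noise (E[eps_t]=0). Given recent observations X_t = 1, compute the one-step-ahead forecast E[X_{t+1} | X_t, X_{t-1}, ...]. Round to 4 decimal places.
E[X_{t+1} \mid \mathcal F_t] = -0.7760

For an AR(p) model X_t = c + sum_i phi_i X_{t-i} + eps_t, the
one-step-ahead conditional mean is
  E[X_{t+1} | X_t, ...] = c + sum_i phi_i X_{t+1-i}.
Substitute known values:
  E[X_{t+1} | ...] = (-0.776) * (1)
                   = -0.7760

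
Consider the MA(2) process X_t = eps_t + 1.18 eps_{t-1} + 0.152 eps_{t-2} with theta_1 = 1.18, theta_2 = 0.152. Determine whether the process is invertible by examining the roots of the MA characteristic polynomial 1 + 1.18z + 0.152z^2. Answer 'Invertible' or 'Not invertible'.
\text{Not invertible}

The MA(q) characteristic polynomial is P(z) = 1 + 1.18z + 0.152z^2.
Invertibility requires all roots to lie outside the unit circle, i.e. |z| > 1 for every root.
Set 1 + (1.18) z + (0.152) z^2 = 0, i.e. a z^2 + b z + c = 0 with a = 0.152, b = 1.18, c = 1.
Discriminant D = b^2 - 4ac = (1.18)^2 - 4*(0.152)*1 = 1.3924 - (0.608) = 0.7844.
D >= 0, so the roots are real: z = (-b +/- sqrt(D)) / (2a) = (-1.18 +/- 0.885664) / (0.304).
  z_1 = (-1.18 + 0.885664) / (0.304) = -0.9682,   |z_1| = 0.9682.
  z_2 = (-1.18 - 0.885664) / (0.304) = -6.7949,   |z_2| = 6.7949.
Moduli of all roots: 0.9682, 6.7949.
All moduli strictly greater than 1? No.
Verdict: Not invertible.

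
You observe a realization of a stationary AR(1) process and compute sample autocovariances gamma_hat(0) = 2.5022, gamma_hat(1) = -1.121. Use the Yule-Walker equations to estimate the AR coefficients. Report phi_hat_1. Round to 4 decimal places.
\hat\phi_{1} = -0.4480

The Yule-Walker equations for an AR(p) process read, in matrix form,
  Gamma_p phi = r_p,   with   (Gamma_p)_{ij} = gamma(|i - j|),
                       (r_p)_i = gamma(i),   i,j = 1..p.
Substitute the sample gammas (Toeplitz matrix and right-hand side of size 1):
  Gamma_p = [[2.5022]]
  r_p     = [-1.121]
With p = 1 this is the single equation gamma(0) phi_1 = gamma(1):
  phi_hat_1 = gamma(1) / gamma(0) = -1.121 / 2.5022 = -0.4480.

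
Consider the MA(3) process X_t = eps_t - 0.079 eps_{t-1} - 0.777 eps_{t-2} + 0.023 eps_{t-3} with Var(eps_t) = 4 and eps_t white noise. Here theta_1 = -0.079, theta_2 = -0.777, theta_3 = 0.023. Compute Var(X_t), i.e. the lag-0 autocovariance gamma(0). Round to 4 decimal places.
\gamma(0) = 6.4420

For an MA(q) process X_t = eps_t + sum_i theta_i eps_{t-i} with
Var(eps_t) = sigma^2, the variance is
  gamma(0) = sigma^2 * (1 + sum_i theta_i^2).
  sum_i theta_i^2 = (-0.079)^2 + (-0.777)^2 + (0.023)^2 = 0.006241 + 0.603729 + 0.000529 = 0.610499.
  gamma(0) = 4 * (1 + 0.610499) = 4 * 1.610499 = 6.441996, which rounds to 6.4420.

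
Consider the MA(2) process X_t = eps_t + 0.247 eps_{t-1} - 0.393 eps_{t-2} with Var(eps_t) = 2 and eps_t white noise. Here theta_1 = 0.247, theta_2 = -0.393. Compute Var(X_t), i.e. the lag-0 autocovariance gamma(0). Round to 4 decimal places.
\gamma(0) = 2.4309

For an MA(q) process X_t = eps_t + sum_i theta_i eps_{t-i} with
Var(eps_t) = sigma^2, the variance is
  gamma(0) = sigma^2 * (1 + sum_i theta_i^2).
  sum_i theta_i^2 = (0.247)^2 + (-0.393)^2 = 0.061009 + 0.154449 = 0.215458.
  gamma(0) = 2 * (1 + 0.215458) = 2 * 1.215458 = 2.430916, which rounds to 2.4309.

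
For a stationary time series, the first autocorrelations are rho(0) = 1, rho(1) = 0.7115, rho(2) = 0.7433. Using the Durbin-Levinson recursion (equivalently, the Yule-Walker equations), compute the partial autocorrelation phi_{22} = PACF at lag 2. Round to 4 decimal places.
\phi_{22} = 0.4801

The PACF at lag k is phi_{kk}, the last component of the solution
to the Yule-Walker system G_k phi = r_k where
  (G_k)_{ij} = rho(|i - j|), (r_k)_i = rho(i), i,j = 1..k.
Equivalently, Durbin-Levinson gives phi_{kk} iteratively:
  phi_{11} = rho(1)
  phi_{kk} = [rho(k) - sum_{j=1..k-1} phi_{k-1,j} rho(k-j)]
            / [1 - sum_{j=1..k-1} phi_{k-1,j} rho(j)],
  phi_{k,j} = phi_{k-1,j} - phi_{kk} phi_{k-1,k-j},  j = 1..k-1.
Step k = 1:
  phi_11 = rho(1) = 0.7115.
Step k = 2:
  phi_22 = [rho(2) - phi_11 rho(1)] / [1 - phi_11 rho(1)] = [0.7433 - (0.7115)(0.7115)] / [1 - (0.7115)(0.7115)]
         = 0.23706775 / 0.49376775 = 0.4801.
Therefore phi_{22} = 0.4801.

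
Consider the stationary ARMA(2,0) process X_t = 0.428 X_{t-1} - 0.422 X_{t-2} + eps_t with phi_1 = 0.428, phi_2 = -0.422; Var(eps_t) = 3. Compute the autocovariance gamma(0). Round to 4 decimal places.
\gamma(0) = 4.0136

Multiply the model equation by X_{t-k} and take expectations. With theta_0 = psi_0 = 1 and psi_j the MA(infinity) weights, this gives
  gamma(k) - sum_i phi_i gamma(k-i) = c_k,
  c_k = sigma^2 * sum_{j=k..q} theta_j psi_{j-k}   (c_k = 0 for k > q),
using gamma(-m) = gamma(m).
Pure AR (q = 0): c_0 = sigma^2 = 3, c_k = 0 for k >= 1.
Equations for k = 0, 1, 2 (AR order 2, c_2 = 0):
  (E0) gamma(0) = phi_1 gamma(1) + phi_2 gamma(2) + c_0
  (E1) gamma(1) = phi_1 gamma(0) + phi_2 gamma(1) + c_1
  (E2) gamma(2) = phi_1 gamma(1) + phi_2 gamma(0)
From (E1): gamma(1) = A gamma(0) + B with
  A = phi_1 / (1 - phi_2) = 0.428 / 1.422 = 0.300985,   B = c_1 / (1 - phi_2) = 0 / 1.422 = 0.
Insert (E2) into (E0): gamma(0) (1 - phi_2^2) = phi_1 (1 + phi_2) gamma(1) + c_0.
  phi_1 (1 + phi_2) = (0.428)(0.578) = 0.247384,   1 - phi_2^2 = 0.821916.
Replace gamma(1) by A gamma(0) + B and collect gamma(0):
  gamma(0) [0.821916 - (0.247384)(0.300985)] = c_0 = 3
  gamma(0) * 0.747457 = 3
  gamma(0) = 3 / 0.747457 = 4.013608.
Therefore gamma(0) = 4.0136 (to 4 decimal places).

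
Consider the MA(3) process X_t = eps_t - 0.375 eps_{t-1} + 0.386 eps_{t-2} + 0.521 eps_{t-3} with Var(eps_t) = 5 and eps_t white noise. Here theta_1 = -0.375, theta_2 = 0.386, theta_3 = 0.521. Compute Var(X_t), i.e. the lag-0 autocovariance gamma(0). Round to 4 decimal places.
\gamma(0) = 7.8053

For an MA(q) process X_t = eps_t + sum_i theta_i eps_{t-i} with
Var(eps_t) = sigma^2, the variance is
  gamma(0) = sigma^2 * (1 + sum_i theta_i^2).
  sum_i theta_i^2 = (-0.375)^2 + (0.386)^2 + (0.521)^2 = 0.140625 + 0.148996 + 0.271441 = 0.561062.
  gamma(0) = 5 * (1 + 0.561062) = 5 * 1.561062 = 7.80531, which rounds to 7.8053.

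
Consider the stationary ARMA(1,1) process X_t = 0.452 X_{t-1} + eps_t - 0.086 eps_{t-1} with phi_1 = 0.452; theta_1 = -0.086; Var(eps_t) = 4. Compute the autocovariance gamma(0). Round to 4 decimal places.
\gamma(0) = 4.6734

Multiply the model equation by X_{t-k} and take expectations. With theta_0 = psi_0 = 1 and psi_j the MA(infinity) weights, this gives
  gamma(k) - sum_i phi_i gamma(k-i) = c_k,
  c_k = sigma^2 * sum_{j=k..q} theta_j psi_{j-k}   (c_k = 0 for k > q),
using gamma(-m) = gamma(m).
psi-weights needed (psi_j = theta_j + sum_i phi_i psi_{j-i}):
  psi_1 = theta_1 + phi_1 = -0.086 + (0.452) = 0.366
Right-hand sides:
  c_0 = sigma^2 (1 + theta_1 psi_1) = 4 * (1 + (-0.086)(0.366)) = 4 * 0.968524 = 3.874096
  c_1 = sigma^2 theta_1 = 4 * (-0.086) = -0.344
  c_2 = 0
Equations for k = 0 and k = 1 (AR order 1):
  gamma(0) = phi_1 gamma(1) + c_0
  gamma(1) = phi_1 gamma(0) + c_1
Substituting the second into the first: gamma(0) (1 - phi_1^2) = c_0 + phi_1 c_1, so
  gamma(0) = (c_0 + phi_1 c_1) / (1 - phi_1^2) = (3.874096 + (0.452)(-0.344)) / (1 - (0.452)^2) = 3.718608 / 0.795696 = 4.673403.
Therefore gamma(0) = 4.6734 (to 4 decimal places).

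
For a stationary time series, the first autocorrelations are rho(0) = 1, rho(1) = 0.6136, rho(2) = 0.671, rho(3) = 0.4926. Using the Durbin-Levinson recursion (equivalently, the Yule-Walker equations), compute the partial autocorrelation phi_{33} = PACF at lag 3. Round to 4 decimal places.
\phi_{33} = -0.0299

The PACF at lag k is phi_{kk}, the last component of the solution
to the Yule-Walker system G_k phi = r_k where
  (G_k)_{ij} = rho(|i - j|), (r_k)_i = rho(i), i,j = 1..k.
Equivalently, Durbin-Levinson gives phi_{kk} iteratively:
  phi_{11} = rho(1)
  phi_{kk} = [rho(k) - sum_{j=1..k-1} phi_{k-1,j} rho(k-j)]
            / [1 - sum_{j=1..k-1} phi_{k-1,j} rho(j)],
  phi_{k,j} = phi_{k-1,j} - phi_{kk} phi_{k-1,k-j},  j = 1..k-1.
Step k = 1:
  phi_11 = rho(1) = 0.6136.
Step k = 2:
  phi_22 = [rho(2) - phi_11 rho(1)] / [1 - phi_11 rho(1)] = [0.671 - (0.6136)(0.6136)] / [1 - (0.6136)(0.6136)]
         = 0.29449504 / 0.62349504 = 0.472329.
  Update: phi_21 = phi_11 - phi_22 phi_11 = 0.6136 - (0.472329)(0.6136) = 0.323779.
Step k = 3:
  phi_33 = [rho(3) - phi_21 rho(2) - phi_22 rho(1)] / [1 - phi_21 rho(1) - phi_22 rho(2)]
    numerator   = 0.4926 - (0.323779)(0.671) - (0.472329)(0.6136) = -0.01447681
    denominator = 1 - (0.323779)(0.6136) - (0.472329)(0.671) = 0.48439637
  phi_33 = -0.01447681 / 0.48439637 = -0.0299.
Therefore phi_{33} = -0.0299.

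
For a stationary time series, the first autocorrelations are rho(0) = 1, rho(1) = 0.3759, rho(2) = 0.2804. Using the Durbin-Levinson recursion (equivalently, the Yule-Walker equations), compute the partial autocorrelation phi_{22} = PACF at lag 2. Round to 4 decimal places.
\phi_{22} = 0.1620

The PACF at lag k is phi_{kk}, the last component of the solution
to the Yule-Walker system G_k phi = r_k where
  (G_k)_{ij} = rho(|i - j|), (r_k)_i = rho(i), i,j = 1..k.
Equivalently, Durbin-Levinson gives phi_{kk} iteratively:
  phi_{11} = rho(1)
  phi_{kk} = [rho(k) - sum_{j=1..k-1} phi_{k-1,j} rho(k-j)]
            / [1 - sum_{j=1..k-1} phi_{k-1,j} rho(j)],
  phi_{k,j} = phi_{k-1,j} - phi_{kk} phi_{k-1,k-j},  j = 1..k-1.
Step k = 1:
  phi_11 = rho(1) = 0.3759.
Step k = 2:
  phi_22 = [rho(2) - phi_11 rho(1)] / [1 - phi_11 rho(1)] = [0.2804 - (0.3759)(0.3759)] / [1 - (0.3759)(0.3759)]
         = 0.13909919 / 0.85869919 = 0.162.
Therefore phi_{22} = 0.1620.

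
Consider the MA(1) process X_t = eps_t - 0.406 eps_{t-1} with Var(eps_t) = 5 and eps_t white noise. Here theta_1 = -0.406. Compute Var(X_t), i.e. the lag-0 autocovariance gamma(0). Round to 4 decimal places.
\gamma(0) = 5.8242

For an MA(q) process X_t = eps_t + sum_i theta_i eps_{t-i} with
Var(eps_t) = sigma^2, the variance is
  gamma(0) = sigma^2 * (1 + sum_i theta_i^2).
  sum_i theta_i^2 = (-0.406)^2 = 0.164836.
  gamma(0) = 5 * (1 + 0.164836) = 5 * 1.164836 = 5.82418, which rounds to 5.8242.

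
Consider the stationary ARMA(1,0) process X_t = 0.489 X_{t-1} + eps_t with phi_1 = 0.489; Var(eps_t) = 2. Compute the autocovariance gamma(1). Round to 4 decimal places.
\gamma(1) = 1.2854

Multiply the model equation by X_{t-k} and take expectations. With theta_0 = psi_0 = 1 and psi_j the MA(infinity) weights, this gives
  gamma(k) - sum_i phi_i gamma(k-i) = c_k,
  c_k = sigma^2 * sum_{j=k..q} theta_j psi_{j-k}   (c_k = 0 for k > q),
using gamma(-m) = gamma(m).
Pure AR (q = 0): c_0 = sigma^2 = 2, c_k = 0 for k >= 1.
Equations for k = 0 and k = 1 (AR order 1):
  gamma(0) = phi_1 gamma(1) + c_0
  gamma(1) = phi_1 gamma(0) + c_1
Substituting the second into the first: gamma(0) (1 - phi_1^2) = c_0 + phi_1 c_1, so
  gamma(0) = c_0 / (1 - phi_1^2) = 2 / (1 - (0.489)^2) = 2 / 0.760879 = 2.628539.
  gamma(1) = phi_1 gamma(0) = (0.489)(2.628539) = 1.285355.
Therefore gamma(1) = 1.2854 (to 4 decimal places).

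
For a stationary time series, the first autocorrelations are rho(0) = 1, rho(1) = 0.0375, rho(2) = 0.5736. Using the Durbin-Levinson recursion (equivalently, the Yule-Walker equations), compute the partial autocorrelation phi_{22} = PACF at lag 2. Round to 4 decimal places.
\phi_{22} = 0.5730

The PACF at lag k is phi_{kk}, the last component of the solution
to the Yule-Walker system G_k phi = r_k where
  (G_k)_{ij} = rho(|i - j|), (r_k)_i = rho(i), i,j = 1..k.
Equivalently, Durbin-Levinson gives phi_{kk} iteratively:
  phi_{11} = rho(1)
  phi_{kk} = [rho(k) - sum_{j=1..k-1} phi_{k-1,j} rho(k-j)]
            / [1 - sum_{j=1..k-1} phi_{k-1,j} rho(j)],
  phi_{k,j} = phi_{k-1,j} - phi_{kk} phi_{k-1,k-j},  j = 1..k-1.
Step k = 1:
  phi_11 = rho(1) = 0.0375.
Step k = 2:
  phi_22 = [rho(2) - phi_11 rho(1)] / [1 - phi_11 rho(1)] = [0.5736 - (0.0375)(0.0375)] / [1 - (0.0375)(0.0375)]
         = 0.57219375 / 0.99859375 = 0.573.
Therefore phi_{22} = 0.5730.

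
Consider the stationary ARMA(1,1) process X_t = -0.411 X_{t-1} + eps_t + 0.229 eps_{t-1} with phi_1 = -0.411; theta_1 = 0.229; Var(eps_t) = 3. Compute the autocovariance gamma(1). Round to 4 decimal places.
\gamma(1) = -0.5951

Multiply the model equation by X_{t-k} and take expectations. With theta_0 = psi_0 = 1 and psi_j the MA(infinity) weights, this gives
  gamma(k) - sum_i phi_i gamma(k-i) = c_k,
  c_k = sigma^2 * sum_{j=k..q} theta_j psi_{j-k}   (c_k = 0 for k > q),
using gamma(-m) = gamma(m).
psi-weights needed (psi_j = theta_j + sum_i phi_i psi_{j-i}):
  psi_1 = theta_1 + phi_1 = 0.229 + (-0.411) = -0.182
Right-hand sides:
  c_0 = sigma^2 (1 + theta_1 psi_1) = 3 * (1 + (0.229)(-0.182)) = 3 * 0.958322 = 2.874966
  c_1 = sigma^2 theta_1 = 3 * (0.229) = 0.687
  c_2 = 0
Equations for k = 0 and k = 1 (AR order 1):
  gamma(0) = phi_1 gamma(1) + c_0
  gamma(1) = phi_1 gamma(0) + c_1
Substituting the second into the first: gamma(0) (1 - phi_1^2) = c_0 + phi_1 c_1, so
  gamma(0) = (c_0 + phi_1 c_1) / (1 - phi_1^2) = (2.874966 + (-0.411)(0.687)) / (1 - (-0.411)^2) = 2.592609 / 0.831079 = 3.11957.
  gamma(1) = phi_1 gamma(0) + c_1 = (-0.411)(3.11957) + (0.687) = -0.595143.
Therefore gamma(1) = -0.5951 (to 4 decimal places).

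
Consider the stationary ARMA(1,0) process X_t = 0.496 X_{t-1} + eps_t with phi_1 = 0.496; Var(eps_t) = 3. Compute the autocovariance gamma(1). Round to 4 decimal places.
\gamma(1) = 1.9735

Multiply the model equation by X_{t-k} and take expectations. With theta_0 = psi_0 = 1 and psi_j the MA(infinity) weights, this gives
  gamma(k) - sum_i phi_i gamma(k-i) = c_k,
  c_k = sigma^2 * sum_{j=k..q} theta_j psi_{j-k}   (c_k = 0 for k > q),
using gamma(-m) = gamma(m).
Pure AR (q = 0): c_0 = sigma^2 = 3, c_k = 0 for k >= 1.
Equations for k = 0 and k = 1 (AR order 1):
  gamma(0) = phi_1 gamma(1) + c_0
  gamma(1) = phi_1 gamma(0) + c_1
Substituting the second into the first: gamma(0) (1 - phi_1^2) = c_0 + phi_1 c_1, so
  gamma(0) = c_0 / (1 - phi_1^2) = 3 / (1 - (0.496)^2) = 3 / 0.753984 = 3.978864.
  gamma(1) = phi_1 gamma(0) = (0.496)(3.978864) = 1.973517.
Therefore gamma(1) = 1.9735 (to 4 decimal places).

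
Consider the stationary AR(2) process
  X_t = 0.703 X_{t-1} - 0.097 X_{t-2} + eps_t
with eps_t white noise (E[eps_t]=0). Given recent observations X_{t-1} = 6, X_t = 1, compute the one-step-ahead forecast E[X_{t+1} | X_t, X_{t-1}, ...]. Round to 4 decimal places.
E[X_{t+1} \mid \mathcal F_t] = 0.1210

For an AR(p) model X_t = c + sum_i phi_i X_{t-i} + eps_t, the
one-step-ahead conditional mean is
  E[X_{t+1} | X_t, ...] = c + sum_i phi_i X_{t+1-i}.
Substitute known values:
  E[X_{t+1} | ...] = (0.703) * (1) + (-0.097) * (6)
                   = 0.1210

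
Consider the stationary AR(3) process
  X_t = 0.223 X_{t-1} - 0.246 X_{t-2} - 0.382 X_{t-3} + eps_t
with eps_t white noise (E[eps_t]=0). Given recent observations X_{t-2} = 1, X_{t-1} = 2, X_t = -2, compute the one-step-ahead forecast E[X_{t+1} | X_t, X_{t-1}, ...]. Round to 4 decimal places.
E[X_{t+1} \mid \mathcal F_t] = -1.3200

For an AR(p) model X_t = c + sum_i phi_i X_{t-i} + eps_t, the
one-step-ahead conditional mean is
  E[X_{t+1} | X_t, ...] = c + sum_i phi_i X_{t+1-i}.
Substitute known values:
  E[X_{t+1} | ...] = (0.223) * (-2) + (-0.246) * (2) + (-0.382) * (1)
                   = -1.3200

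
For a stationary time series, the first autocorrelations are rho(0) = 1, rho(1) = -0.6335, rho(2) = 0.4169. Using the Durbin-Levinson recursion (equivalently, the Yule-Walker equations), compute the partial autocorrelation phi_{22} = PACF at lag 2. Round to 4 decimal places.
\phi_{22} = 0.0260

The PACF at lag k is phi_{kk}, the last component of the solution
to the Yule-Walker system G_k phi = r_k where
  (G_k)_{ij} = rho(|i - j|), (r_k)_i = rho(i), i,j = 1..k.
Equivalently, Durbin-Levinson gives phi_{kk} iteratively:
  phi_{11} = rho(1)
  phi_{kk} = [rho(k) - sum_{j=1..k-1} phi_{k-1,j} rho(k-j)]
            / [1 - sum_{j=1..k-1} phi_{k-1,j} rho(j)],
  phi_{k,j} = phi_{k-1,j} - phi_{kk} phi_{k-1,k-j},  j = 1..k-1.
Step k = 1:
  phi_11 = rho(1) = -0.6335.
Step k = 2:
  phi_22 = [rho(2) - phi_11 rho(1)] / [1 - phi_11 rho(1)] = [0.4169 - (-0.6335)(-0.6335)] / [1 - (-0.6335)(-0.6335)]
         = 0.01557775 / 0.59867775 = 0.026.
Therefore phi_{22} = 0.0260.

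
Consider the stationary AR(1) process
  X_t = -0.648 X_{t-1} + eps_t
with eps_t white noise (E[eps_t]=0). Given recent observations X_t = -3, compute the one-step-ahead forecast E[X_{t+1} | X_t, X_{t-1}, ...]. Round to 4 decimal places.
E[X_{t+1} \mid \mathcal F_t] = 1.9440

For an AR(p) model X_t = c + sum_i phi_i X_{t-i} + eps_t, the
one-step-ahead conditional mean is
  E[X_{t+1} | X_t, ...] = c + sum_i phi_i X_{t+1-i}.
Substitute known values:
  E[X_{t+1} | ...] = (-0.648) * (-3)
                   = 1.9440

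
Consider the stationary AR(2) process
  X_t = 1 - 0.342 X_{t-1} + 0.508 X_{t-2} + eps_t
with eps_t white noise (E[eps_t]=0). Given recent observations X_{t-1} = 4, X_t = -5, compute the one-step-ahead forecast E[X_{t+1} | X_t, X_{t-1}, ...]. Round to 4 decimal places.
E[X_{t+1} \mid \mathcal F_t] = 4.7420

For an AR(p) model X_t = c + sum_i phi_i X_{t-i} + eps_t, the
one-step-ahead conditional mean is
  E[X_{t+1} | X_t, ...] = c + sum_i phi_i X_{t+1-i}.
Substitute known values:
  E[X_{t+1} | ...] = 1 + (-0.342) * (-5) + (0.508) * (4)
                   = 4.7420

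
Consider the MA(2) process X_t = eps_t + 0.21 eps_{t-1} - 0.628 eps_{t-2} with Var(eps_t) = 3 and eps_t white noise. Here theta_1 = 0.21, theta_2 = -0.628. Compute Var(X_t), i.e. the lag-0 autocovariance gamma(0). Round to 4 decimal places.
\gamma(0) = 4.3155

For an MA(q) process X_t = eps_t + sum_i theta_i eps_{t-i} with
Var(eps_t) = sigma^2, the variance is
  gamma(0) = sigma^2 * (1 + sum_i theta_i^2).
  sum_i theta_i^2 = (0.21)^2 + (-0.628)^2 = 0.0441 + 0.394384 = 0.438484.
  gamma(0) = 3 * (1 + 0.438484) = 3 * 1.438484 = 4.315452, which rounds to 4.3155.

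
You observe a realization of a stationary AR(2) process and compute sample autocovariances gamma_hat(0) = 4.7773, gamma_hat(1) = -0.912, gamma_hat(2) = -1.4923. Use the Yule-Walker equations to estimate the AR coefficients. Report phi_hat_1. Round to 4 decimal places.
\hat\phi_{1} = -0.2600

The Yule-Walker equations for an AR(p) process read, in matrix form,
  Gamma_p phi = r_p,   with   (Gamma_p)_{ij} = gamma(|i - j|),
                       (r_p)_i = gamma(i),   i,j = 1..p.
Substitute the sample gammas (Toeplitz matrix and right-hand side of size 2):
  Gamma_p = [[4.7773, -0.912], [-0.912, 4.7773]]
  r_p     = [-0.912, -1.4923]
Written out:
  4.7773 phi_1 - 0.912 phi_2 = -0.912
  -0.912 phi_1 + 4.7773 phi_2 = -1.4923
Solve by Cramer's rule:
  det = gamma(0)^2 - gamma(1)^2 = (4.7773)^2 - (-0.912)^2 = 22.82259529 - 0.831744 = 21.99085129
  phi_hat_1 = [gamma(1) gamma(0) - gamma(1) gamma(2)] / det = [(-0.912)(4.7773) - (-0.912)(-1.4923)] / 21.99085129 = -5.7178752 / 21.99085129 = -0.26
  phi_hat_2 = [gamma(0) gamma(2) - gamma(1)^2] / det = [(4.7773)(-1.4923) - (-0.912)^2] / 21.99085129 = -7.96090879 / 21.99085129 = -0.362
So phi_hat = [-0.2600, -0.3620].
Therefore phi_hat_1 = -0.2600.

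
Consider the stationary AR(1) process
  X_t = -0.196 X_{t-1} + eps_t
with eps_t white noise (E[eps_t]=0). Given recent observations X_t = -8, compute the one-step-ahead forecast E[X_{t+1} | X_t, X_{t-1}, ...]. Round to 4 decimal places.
E[X_{t+1} \mid \mathcal F_t] = 1.5680

For an AR(p) model X_t = c + sum_i phi_i X_{t-i} + eps_t, the
one-step-ahead conditional mean is
  E[X_{t+1} | X_t, ...] = c + sum_i phi_i X_{t+1-i}.
Substitute known values:
  E[X_{t+1} | ...] = (-0.196) * (-8)
                   = 1.5680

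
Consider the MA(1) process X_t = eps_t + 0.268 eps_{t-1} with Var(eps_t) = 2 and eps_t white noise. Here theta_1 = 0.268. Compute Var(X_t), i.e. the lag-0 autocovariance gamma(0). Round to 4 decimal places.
\gamma(0) = 2.1436

For an MA(q) process X_t = eps_t + sum_i theta_i eps_{t-i} with
Var(eps_t) = sigma^2, the variance is
  gamma(0) = sigma^2 * (1 + sum_i theta_i^2).
  sum_i theta_i^2 = (0.268)^2 = 0.071824.
  gamma(0) = 2 * (1 + 0.071824) = 2 * 1.071824 = 2.143648, which rounds to 2.1436.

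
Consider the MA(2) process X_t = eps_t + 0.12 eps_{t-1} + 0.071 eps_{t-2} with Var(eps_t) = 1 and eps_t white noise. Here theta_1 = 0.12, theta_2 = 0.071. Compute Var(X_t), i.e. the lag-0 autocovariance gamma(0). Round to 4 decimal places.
\gamma(0) = 1.0194

For an MA(q) process X_t = eps_t + sum_i theta_i eps_{t-i} with
Var(eps_t) = sigma^2, the variance is
  gamma(0) = sigma^2 * (1 + sum_i theta_i^2).
  sum_i theta_i^2 = (0.12)^2 + (0.071)^2 = 0.0144 + 0.005041 = 0.019441.
  gamma(0) = 1 * (1 + 0.019441) = 1 * 1.019441 = 1.019441, which rounds to 1.0194.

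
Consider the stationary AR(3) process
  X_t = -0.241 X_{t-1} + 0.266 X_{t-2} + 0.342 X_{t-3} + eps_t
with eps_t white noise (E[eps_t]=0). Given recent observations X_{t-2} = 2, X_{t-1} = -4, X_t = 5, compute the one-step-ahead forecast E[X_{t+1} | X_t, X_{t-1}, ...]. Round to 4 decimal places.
E[X_{t+1} \mid \mathcal F_t] = -1.5850

For an AR(p) model X_t = c + sum_i phi_i X_{t-i} + eps_t, the
one-step-ahead conditional mean is
  E[X_{t+1} | X_t, ...] = c + sum_i phi_i X_{t+1-i}.
Substitute known values:
  E[X_{t+1} | ...] = (-0.241) * (5) + (0.266) * (-4) + (0.342) * (2)
                   = -1.5850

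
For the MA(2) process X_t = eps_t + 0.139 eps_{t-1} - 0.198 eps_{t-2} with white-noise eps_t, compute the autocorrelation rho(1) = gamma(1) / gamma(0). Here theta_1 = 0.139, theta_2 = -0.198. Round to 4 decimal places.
\rho(1) = 0.1053

For an MA(q) process with theta_0 = 1, the autocovariance is
  gamma(k) = sigma^2 * sum_{i=0..q-k} theta_i * theta_{i+k},
and rho(k) = gamma(k) / gamma(0). Sigma^2 cancels.
  numerator   = (1)*(0.139) + (0.139)*(-0.198) = 0.111478.
  denominator = (1)^2 + (0.139)^2 + (-0.198)^2 = 1.058525.
  rho(1) = 0.111478 / 1.058525 = 0.1053.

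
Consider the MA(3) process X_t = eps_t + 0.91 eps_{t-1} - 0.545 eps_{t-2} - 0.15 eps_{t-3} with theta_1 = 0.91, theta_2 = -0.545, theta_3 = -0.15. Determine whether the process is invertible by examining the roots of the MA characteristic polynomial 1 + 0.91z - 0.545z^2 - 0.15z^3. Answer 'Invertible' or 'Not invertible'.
\text{Not invertible}

The MA(q) characteristic polynomial is P(z) = 1 + 0.91z - 0.545z^2 - 0.15z^3.
Invertibility requires all roots to lie outside the unit circle, i.e. |z| > 1 for every root.
Degree 3: look for a simple real root z0 first, then factor out (1 - z/z0) and solve the remaining quadratic.
Testing z0 = -0.8: P(-0.8) = 1 + (0.91)(-0.8) + (-0.545)(-0.8)^2 + (-0.15)(-0.8)^3
  = 1 + (-0.728) + (-0.3488) + (0.0768) = 0.  So z_0 = -0.8 is a root, |z_0| = 0.8.
Divide out the factor (1 + 1.25 z) = (1 - z/z0) (since 1/z0 = -1.25):
  P(z) = (1 + 1.25 z)(1 + (-0.34) z + (-0.12) z^2)
  [check: z-coef -0.34 - (-1.25) = 0.91; z^2-coef -0.12 - (-1.25)(-0.34) = -0.545; z^3-coef -(-1.25)(-0.12) = -0.15.]
Remaining roots from the quadratic factor 1 + (-0.34) z + (-0.12) z^2:
  Set 1 + (-0.34) z + (-0.12) z^2 = 0, i.e. a z^2 + b z + c = 0 with a = -0.12, b = -0.34, c = 1.
  Discriminant D = b^2 - 4ac = (-0.34)^2 - 4*(-0.12)*1 = 0.1156 - (-0.48) = 0.5956.
  D >= 0, so the roots are real: z = (-b +/- sqrt(D)) / (2a) = (0.34 +/- 0.771751) / (-0.24).
    z_1 = (0.34 + 0.771751) / (-0.24) = -4.6323,   |z_1| = 4.6323.
    z_2 = (0.34 - 0.771751) / (-0.24) = 1.799,   |z_2| = 1.799.
Moduli of all roots: 0.8000, 4.6323, 1.7990.
All moduli strictly greater than 1? No.
Verdict: Not invertible.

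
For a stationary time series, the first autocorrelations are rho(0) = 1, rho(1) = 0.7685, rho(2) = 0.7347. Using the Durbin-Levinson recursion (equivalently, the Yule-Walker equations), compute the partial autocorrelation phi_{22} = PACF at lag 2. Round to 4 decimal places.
\phi_{22} = 0.3520

The PACF at lag k is phi_{kk}, the last component of the solution
to the Yule-Walker system G_k phi = r_k where
  (G_k)_{ij} = rho(|i - j|), (r_k)_i = rho(i), i,j = 1..k.
Equivalently, Durbin-Levinson gives phi_{kk} iteratively:
  phi_{11} = rho(1)
  phi_{kk} = [rho(k) - sum_{j=1..k-1} phi_{k-1,j} rho(k-j)]
            / [1 - sum_{j=1..k-1} phi_{k-1,j} rho(j)],
  phi_{k,j} = phi_{k-1,j} - phi_{kk} phi_{k-1,k-j},  j = 1..k-1.
Step k = 1:
  phi_11 = rho(1) = 0.7685.
Step k = 2:
  phi_22 = [rho(2) - phi_11 rho(1)] / [1 - phi_11 rho(1)] = [0.7347 - (0.7685)(0.7685)] / [1 - (0.7685)(0.7685)]
         = 0.14410775 / 0.40940775 = 0.352.
Therefore phi_{22} = 0.3520.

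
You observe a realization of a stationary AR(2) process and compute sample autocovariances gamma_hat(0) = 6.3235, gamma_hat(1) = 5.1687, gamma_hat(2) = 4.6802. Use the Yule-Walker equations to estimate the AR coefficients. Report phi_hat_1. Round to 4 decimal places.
\hat\phi_{1} = 0.6400

The Yule-Walker equations for an AR(p) process read, in matrix form,
  Gamma_p phi = r_p,   with   (Gamma_p)_{ij} = gamma(|i - j|),
                       (r_p)_i = gamma(i),   i,j = 1..p.
Substitute the sample gammas (Toeplitz matrix and right-hand side of size 2):
  Gamma_p = [[6.3235, 5.1687], [5.1687, 6.3235]]
  r_p     = [5.1687, 4.6802]
Written out:
  6.3235 phi_1 + 5.1687 phi_2 = 5.1687
  5.1687 phi_1 + 6.3235 phi_2 = 4.6802
Solve by Cramer's rule:
  det = gamma(0)^2 - gamma(1)^2 = (6.3235)^2 - (5.1687)^2 = 39.98665225 - 26.71545969 = 13.27119256
  phi_hat_1 = [gamma(1) gamma(0) - gamma(1) gamma(2)] / det = [(5.1687)(6.3235) - (5.1687)(4.6802)] / 13.27119256 = 8.49372471 / 13.27119256 = 0.64
  phi_hat_2 = [gamma(0) gamma(2) - gamma(1)^2] / det = [(6.3235)(4.6802) - (5.1687)^2] / 13.27119256 = 2.87978501 / 13.27119256 = 0.217
So phi_hat = [0.6400, 0.2170].
Therefore phi_hat_1 = 0.6400.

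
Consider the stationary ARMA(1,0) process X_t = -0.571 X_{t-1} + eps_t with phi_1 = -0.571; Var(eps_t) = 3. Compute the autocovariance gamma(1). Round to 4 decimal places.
\gamma(1) = -2.5417

Multiply the model equation by X_{t-k} and take expectations. With theta_0 = psi_0 = 1 and psi_j the MA(infinity) weights, this gives
  gamma(k) - sum_i phi_i gamma(k-i) = c_k,
  c_k = sigma^2 * sum_{j=k..q} theta_j psi_{j-k}   (c_k = 0 for k > q),
using gamma(-m) = gamma(m).
Pure AR (q = 0): c_0 = sigma^2 = 3, c_k = 0 for k >= 1.
Equations for k = 0 and k = 1 (AR order 1):
  gamma(0) = phi_1 gamma(1) + c_0
  gamma(1) = phi_1 gamma(0) + c_1
Substituting the second into the first: gamma(0) (1 - phi_1^2) = c_0 + phi_1 c_1, so
  gamma(0) = c_0 / (1 - phi_1^2) = 3 / (1 - (-0.571)^2) = 3 / 0.673959 = 4.451309.
  gamma(1) = phi_1 gamma(0) = (-0.571)(4.451309) = -2.541698.
Therefore gamma(1) = -2.5417 (to 4 decimal places).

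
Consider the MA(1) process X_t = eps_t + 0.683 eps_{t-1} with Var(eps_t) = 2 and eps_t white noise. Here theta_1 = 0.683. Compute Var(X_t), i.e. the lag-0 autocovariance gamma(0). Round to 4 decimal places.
\gamma(0) = 2.9330

For an MA(q) process X_t = eps_t + sum_i theta_i eps_{t-i} with
Var(eps_t) = sigma^2, the variance is
  gamma(0) = sigma^2 * (1 + sum_i theta_i^2).
  sum_i theta_i^2 = (0.683)^2 = 0.466489.
  gamma(0) = 2 * (1 + 0.466489) = 2 * 1.466489 = 2.932978, which rounds to 2.9330.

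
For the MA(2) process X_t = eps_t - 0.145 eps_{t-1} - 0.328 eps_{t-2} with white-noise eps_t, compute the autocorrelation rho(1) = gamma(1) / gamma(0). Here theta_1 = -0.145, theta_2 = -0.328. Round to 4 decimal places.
\rho(1) = -0.0863

For an MA(q) process with theta_0 = 1, the autocovariance is
  gamma(k) = sigma^2 * sum_{i=0..q-k} theta_i * theta_{i+k},
and rho(k) = gamma(k) / gamma(0). Sigma^2 cancels.
  numerator   = (1)*(-0.145) + (-0.145)*(-0.328) = -0.09744.
  denominator = (1)^2 + (-0.145)^2 + (-0.328)^2 = 1.128609.
  rho(1) = -0.09744 / 1.128609 = -0.0863.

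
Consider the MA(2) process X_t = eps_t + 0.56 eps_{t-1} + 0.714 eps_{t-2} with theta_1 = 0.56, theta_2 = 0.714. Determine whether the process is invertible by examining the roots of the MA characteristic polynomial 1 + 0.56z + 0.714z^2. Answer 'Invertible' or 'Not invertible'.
\text{Invertible}

The MA(q) characteristic polynomial is P(z) = 1 + 0.56z + 0.714z^2.
Invertibility requires all roots to lie outside the unit circle, i.e. |z| > 1 for every root.
Set 1 + (0.56) z + (0.714) z^2 = 0, i.e. a z^2 + b z + c = 0 with a = 0.714, b = 0.56, c = 1.
Discriminant D = b^2 - 4ac = (0.56)^2 - 4*(0.714)*1 = 0.3136 - (2.856) = -2.5424.
D < 0, so the roots are the complex-conjugate pair z = (-b +/- i sqrt(-D)) / (2a) = -0.3922 +/- 1.1166i.
For a conjugate pair |z|^2 = z * conj(z) = (product of roots) = c/a = 1/(0.714) = 1.40056, so |z| = sqrt(1.40056) = 1.1835 for both roots.
Moduli of all roots: 1.1835, 1.1835.
All moduli strictly greater than 1? Yes.
Verdict: Invertible.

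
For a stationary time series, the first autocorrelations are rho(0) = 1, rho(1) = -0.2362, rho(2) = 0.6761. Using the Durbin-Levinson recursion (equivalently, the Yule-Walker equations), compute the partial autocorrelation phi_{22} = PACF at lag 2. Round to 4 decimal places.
\phi_{22} = 0.6570

The PACF at lag k is phi_{kk}, the last component of the solution
to the Yule-Walker system G_k phi = r_k where
  (G_k)_{ij} = rho(|i - j|), (r_k)_i = rho(i), i,j = 1..k.
Equivalently, Durbin-Levinson gives phi_{kk} iteratively:
  phi_{11} = rho(1)
  phi_{kk} = [rho(k) - sum_{j=1..k-1} phi_{k-1,j} rho(k-j)]
            / [1 - sum_{j=1..k-1} phi_{k-1,j} rho(j)],
  phi_{k,j} = phi_{k-1,j} - phi_{kk} phi_{k-1,k-j},  j = 1..k-1.
Step k = 1:
  phi_11 = rho(1) = -0.2362.
Step k = 2:
  phi_22 = [rho(2) - phi_11 rho(1)] / [1 - phi_11 rho(1)] = [0.6761 - (-0.2362)(-0.2362)] / [1 - (-0.2362)(-0.2362)]
         = 0.62030956 / 0.94420956 = 0.657.
Therefore phi_{22} = 0.6570.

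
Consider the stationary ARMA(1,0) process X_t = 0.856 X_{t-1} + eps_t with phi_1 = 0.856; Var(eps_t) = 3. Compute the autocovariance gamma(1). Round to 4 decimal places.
\gamma(1) = 9.6085

Multiply the model equation by X_{t-k} and take expectations. With theta_0 = psi_0 = 1 and psi_j the MA(infinity) weights, this gives
  gamma(k) - sum_i phi_i gamma(k-i) = c_k,
  c_k = sigma^2 * sum_{j=k..q} theta_j psi_{j-k}   (c_k = 0 for k > q),
using gamma(-m) = gamma(m).
Pure AR (q = 0): c_0 = sigma^2 = 3, c_k = 0 for k >= 1.
Equations for k = 0 and k = 1 (AR order 1):
  gamma(0) = phi_1 gamma(1) + c_0
  gamma(1) = phi_1 gamma(0) + c_1
Substituting the second into the first: gamma(0) (1 - phi_1^2) = c_0 + phi_1 c_1, so
  gamma(0) = c_0 / (1 - phi_1^2) = 3 / (1 - (0.856)^2) = 3 / 0.267264 = 11.224856.
  gamma(1) = phi_1 gamma(0) = (0.856)(11.224856) = 9.608477.
Therefore gamma(1) = 9.6085 (to 4 decimal places).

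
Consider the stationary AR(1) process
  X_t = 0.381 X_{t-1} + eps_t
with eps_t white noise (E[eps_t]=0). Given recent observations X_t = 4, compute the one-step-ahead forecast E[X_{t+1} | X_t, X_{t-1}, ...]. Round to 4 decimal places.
E[X_{t+1} \mid \mathcal F_t] = 1.5240

For an AR(p) model X_t = c + sum_i phi_i X_{t-i} + eps_t, the
one-step-ahead conditional mean is
  E[X_{t+1} | X_t, ...] = c + sum_i phi_i X_{t+1-i}.
Substitute known values:
  E[X_{t+1} | ...] = (0.381) * (4)
                   = 1.5240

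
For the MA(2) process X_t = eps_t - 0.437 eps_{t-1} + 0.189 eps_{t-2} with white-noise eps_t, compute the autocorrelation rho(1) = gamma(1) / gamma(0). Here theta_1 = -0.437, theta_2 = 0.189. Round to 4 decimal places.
\rho(1) = -0.4236

For an MA(q) process with theta_0 = 1, the autocovariance is
  gamma(k) = sigma^2 * sum_{i=0..q-k} theta_i * theta_{i+k},
and rho(k) = gamma(k) / gamma(0). Sigma^2 cancels.
  numerator   = (1)*(-0.437) + (-0.437)*(0.189) = -0.519593.
  denominator = (1)^2 + (-0.437)^2 + (0.189)^2 = 1.22669.
  rho(1) = -0.519593 / 1.22669 = -0.4236.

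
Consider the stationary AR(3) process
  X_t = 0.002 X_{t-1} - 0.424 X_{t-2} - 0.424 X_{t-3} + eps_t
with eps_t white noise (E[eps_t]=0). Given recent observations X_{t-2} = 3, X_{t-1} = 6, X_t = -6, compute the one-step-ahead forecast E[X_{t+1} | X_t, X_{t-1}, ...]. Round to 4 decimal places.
E[X_{t+1} \mid \mathcal F_t] = -3.8280

For an AR(p) model X_t = c + sum_i phi_i X_{t-i} + eps_t, the
one-step-ahead conditional mean is
  E[X_{t+1} | X_t, ...] = c + sum_i phi_i X_{t+1-i}.
Substitute known values:
  E[X_{t+1} | ...] = (0.002) * (-6) + (-0.424) * (6) + (-0.424) * (3)
                   = -3.8280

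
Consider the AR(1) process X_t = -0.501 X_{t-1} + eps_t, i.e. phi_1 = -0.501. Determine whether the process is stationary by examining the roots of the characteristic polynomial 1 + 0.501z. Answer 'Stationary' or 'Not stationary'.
\text{Stationary}

The AR(p) characteristic polynomial is P(z) = 1 + 0.501z.
Stationarity requires all roots to lie outside the unit circle, i.e. |z| > 1 for every root.
This is linear in z: 1 + (0.501) z = 0  =>  z = -1/(0.501) = -1.996008,  |z| = 1.996008.
Moduli of all roots: 1.9960.
All moduli strictly greater than 1? Yes.
Verdict: Stationary.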